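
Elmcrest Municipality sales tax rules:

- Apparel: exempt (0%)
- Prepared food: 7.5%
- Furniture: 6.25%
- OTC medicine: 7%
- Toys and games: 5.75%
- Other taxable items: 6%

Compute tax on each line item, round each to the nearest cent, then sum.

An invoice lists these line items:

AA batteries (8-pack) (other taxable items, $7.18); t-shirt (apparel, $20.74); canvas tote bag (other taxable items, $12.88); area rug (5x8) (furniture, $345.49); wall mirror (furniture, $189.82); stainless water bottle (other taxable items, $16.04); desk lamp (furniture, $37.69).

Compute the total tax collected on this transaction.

$37.97

AA batteries (8-pack) $7.18: other taxable items → 6% → $0.43
T-shirt $20.74: apparel → 0% → $0.00
Canvas tote bag $12.88: other taxable items → 6% → $0.77
Area rug (5x8) $345.49: furniture → 6.25% → $21.59
Wall mirror $189.82: furniture → 6.25% → $11.86
Stainless water bottle $16.04: other taxable items → 6% → $0.96
Desk lamp $37.69: furniture → 6.25% → $2.36
Total tax = $0.43 + $0.77 + $21.59 + $11.86 + $0.96 + $2.36 = $37.97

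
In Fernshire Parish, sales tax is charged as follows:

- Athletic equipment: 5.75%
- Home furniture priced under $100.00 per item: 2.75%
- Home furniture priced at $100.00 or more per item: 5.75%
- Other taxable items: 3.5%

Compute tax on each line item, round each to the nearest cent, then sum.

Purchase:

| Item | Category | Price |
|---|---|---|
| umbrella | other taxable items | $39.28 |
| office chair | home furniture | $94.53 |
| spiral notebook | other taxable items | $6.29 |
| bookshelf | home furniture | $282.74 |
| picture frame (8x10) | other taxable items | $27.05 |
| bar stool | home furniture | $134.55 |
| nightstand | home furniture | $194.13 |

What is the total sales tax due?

$40.30

Umbrella $39.28: other taxable items → 3.5% → $1.37
Office chair $94.53: home furniture, under $100.00 → 2.75% → $2.60
Spiral notebook $6.29: other taxable items → 3.5% → $0.22
Bookshelf $282.74: home furniture, $100.00 or more → 5.75% → $16.26
Picture frame (8x10) $27.05: other taxable items → 3.5% → $0.95
Bar stool $134.55: home furniture, $100.00 or more → 5.75% → $7.74
Nightstand $194.13: home furniture, $100.00 or more → 5.75% → $11.16
Total tax = $1.37 + $2.60 + $0.22 + $16.26 + $0.95 + $7.74 + $11.16 = $40.30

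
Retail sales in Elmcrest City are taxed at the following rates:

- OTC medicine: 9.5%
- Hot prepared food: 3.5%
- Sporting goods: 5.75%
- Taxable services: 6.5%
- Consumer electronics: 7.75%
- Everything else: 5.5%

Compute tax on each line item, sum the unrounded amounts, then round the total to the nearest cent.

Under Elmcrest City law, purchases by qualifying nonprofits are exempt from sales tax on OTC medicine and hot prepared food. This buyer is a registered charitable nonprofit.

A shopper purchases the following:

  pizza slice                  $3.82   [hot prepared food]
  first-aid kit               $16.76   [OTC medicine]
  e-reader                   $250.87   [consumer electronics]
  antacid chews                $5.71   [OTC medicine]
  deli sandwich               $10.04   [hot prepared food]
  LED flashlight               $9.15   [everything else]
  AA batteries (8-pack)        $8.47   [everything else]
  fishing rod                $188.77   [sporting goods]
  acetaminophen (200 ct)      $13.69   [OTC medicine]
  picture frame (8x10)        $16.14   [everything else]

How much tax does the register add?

$32.15

Pizza slice $3.82: hot prepared food, buyer-exempt → 0% → $0.00
First-aid kit $16.76: OTC medicine, buyer-exempt → 0% → $0.00
E-reader $250.87: consumer electronics → 7.75% → $19.442425
Antacid chews $5.71: OTC medicine, buyer-exempt → 0% → $0.00
Deli sandwich $10.04: hot prepared food, buyer-exempt → 0% → $0.00
LED flashlight $9.15: everything else → 5.5% → $0.50325
AA batteries (8-pack) $8.47: everything else → 5.5% → $0.46585
Fishing rod $188.77: sporting goods → 5.75% → $10.854275
Acetaminophen (200 ct) $13.69: OTC medicine, buyer-exempt → 0% → $0.00
Picture frame (8x10) $16.14: everything else → 5.5% → $0.8877
Unrounded tax sum = $32.1535 → $32.15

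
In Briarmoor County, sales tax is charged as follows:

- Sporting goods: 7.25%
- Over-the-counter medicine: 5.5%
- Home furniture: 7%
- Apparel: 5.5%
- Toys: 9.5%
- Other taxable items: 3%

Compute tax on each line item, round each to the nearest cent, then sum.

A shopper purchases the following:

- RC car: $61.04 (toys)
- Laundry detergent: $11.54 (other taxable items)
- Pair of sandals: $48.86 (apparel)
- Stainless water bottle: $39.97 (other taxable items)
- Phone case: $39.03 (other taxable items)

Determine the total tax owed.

$11.21

RC car $61.04: toys → 9.5% → $5.80
Laundry detergent $11.54: other taxable items → 3% → $0.35
Pair of sandals $48.86: apparel → 5.5% → $2.69
Stainless water bottle $39.97: other taxable items → 3% → $1.20
Phone case $39.03: other taxable items → 3% → $1.17
Total tax = $5.80 + $0.35 + $2.69 + $1.20 + $1.17 = $11.21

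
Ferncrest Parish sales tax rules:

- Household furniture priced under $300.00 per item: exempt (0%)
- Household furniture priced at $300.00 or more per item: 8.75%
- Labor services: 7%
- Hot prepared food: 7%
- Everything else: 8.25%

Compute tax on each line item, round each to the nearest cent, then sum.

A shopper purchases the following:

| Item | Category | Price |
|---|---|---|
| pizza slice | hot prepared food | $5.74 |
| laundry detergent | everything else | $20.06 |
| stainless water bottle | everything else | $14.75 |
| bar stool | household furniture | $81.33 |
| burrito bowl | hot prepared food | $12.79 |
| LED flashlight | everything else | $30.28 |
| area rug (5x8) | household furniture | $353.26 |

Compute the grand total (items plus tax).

Pizza slice $5.74: hot prepared food → 7% → $0.40
Laundry detergent $20.06: everything else → 8.25% → $1.65
Stainless water bottle $14.75: everything else → 8.25% → $1.22
Bar stool $81.33: household furniture, under $300.00 → 0% → $0.00
Burrito bowl $12.79: hot prepared food → 7% → $0.90
LED flashlight $30.28: everything else → 8.25% → $2.50
Area rug (5x8) $353.26: household furniture, $300.00 or more → 8.75% → $30.91
Subtotal = $518.21; tax = $37.58; total due = $555.79

$555.79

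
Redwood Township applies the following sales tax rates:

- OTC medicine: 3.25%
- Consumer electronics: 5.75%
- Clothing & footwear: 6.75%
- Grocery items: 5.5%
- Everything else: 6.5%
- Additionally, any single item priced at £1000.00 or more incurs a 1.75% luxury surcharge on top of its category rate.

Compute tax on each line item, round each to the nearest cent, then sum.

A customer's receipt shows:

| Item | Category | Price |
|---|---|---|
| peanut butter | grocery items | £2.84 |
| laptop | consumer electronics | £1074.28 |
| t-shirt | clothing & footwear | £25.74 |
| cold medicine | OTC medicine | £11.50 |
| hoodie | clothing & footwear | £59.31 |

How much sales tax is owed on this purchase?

£86.84

Peanut butter £2.84: grocery items → 5.5% → £0.16
Laptop £1074.28: consumer electronics → 5.75% + 1.75% surcharge = 7.5% → £80.57
T-shirt £25.74: clothing & footwear → 6.75% → £1.74
Cold medicine £11.50: OTC medicine → 3.25% → £0.37
Hoodie £59.31: clothing & footwear → 6.75% → £4.00
Total tax = £0.16 + £80.57 + £1.74 + £0.37 + £4.00 = £86.84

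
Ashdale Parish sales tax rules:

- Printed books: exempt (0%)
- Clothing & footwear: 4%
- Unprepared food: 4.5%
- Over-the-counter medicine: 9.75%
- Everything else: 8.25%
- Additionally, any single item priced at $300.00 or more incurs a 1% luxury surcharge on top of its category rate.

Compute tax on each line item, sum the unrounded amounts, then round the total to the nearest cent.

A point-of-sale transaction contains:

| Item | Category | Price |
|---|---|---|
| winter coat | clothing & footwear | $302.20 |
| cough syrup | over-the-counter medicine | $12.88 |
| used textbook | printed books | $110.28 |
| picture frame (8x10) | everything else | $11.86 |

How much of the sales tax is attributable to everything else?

Picture frame (8x10) $11.86: everything else → 8.25% → $0.97845
Tax on everything else: unrounded sum = $0.97845 → $0.98

$0.98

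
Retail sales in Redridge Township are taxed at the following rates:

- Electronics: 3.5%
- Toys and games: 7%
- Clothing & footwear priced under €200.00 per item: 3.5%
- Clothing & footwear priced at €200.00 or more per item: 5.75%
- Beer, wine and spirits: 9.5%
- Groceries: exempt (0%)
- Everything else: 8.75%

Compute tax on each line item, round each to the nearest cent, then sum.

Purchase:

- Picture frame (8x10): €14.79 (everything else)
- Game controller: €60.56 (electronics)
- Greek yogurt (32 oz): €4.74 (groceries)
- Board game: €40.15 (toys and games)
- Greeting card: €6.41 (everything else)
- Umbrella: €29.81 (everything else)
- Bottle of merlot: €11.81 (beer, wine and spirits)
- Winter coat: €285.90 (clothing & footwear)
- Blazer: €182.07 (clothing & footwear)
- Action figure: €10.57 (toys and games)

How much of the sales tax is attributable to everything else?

Picture frame (8x10) €14.79: everything else → 8.75% → €1.29
Greeting card €6.41: everything else → 8.75% → €0.56
Umbrella €29.81: everything else → 8.75% → €2.61
Tax on everything else = €1.29 + €0.56 + €2.61 = €4.46

€4.46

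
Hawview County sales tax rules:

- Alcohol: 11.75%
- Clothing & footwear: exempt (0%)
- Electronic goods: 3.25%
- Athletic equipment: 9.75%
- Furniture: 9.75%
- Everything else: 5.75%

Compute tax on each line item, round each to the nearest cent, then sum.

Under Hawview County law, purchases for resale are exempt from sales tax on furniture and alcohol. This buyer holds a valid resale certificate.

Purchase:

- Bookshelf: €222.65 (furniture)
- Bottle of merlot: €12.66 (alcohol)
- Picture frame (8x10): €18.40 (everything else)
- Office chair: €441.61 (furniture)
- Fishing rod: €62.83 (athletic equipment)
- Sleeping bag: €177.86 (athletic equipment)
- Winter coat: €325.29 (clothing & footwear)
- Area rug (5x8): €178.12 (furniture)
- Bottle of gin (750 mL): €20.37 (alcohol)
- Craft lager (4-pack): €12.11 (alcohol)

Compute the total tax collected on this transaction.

Bookshelf €222.65: furniture, buyer-exempt → 0% → €0.00
Bottle of merlot €12.66: alcohol, buyer-exempt → 0% → €0.00
Picture frame (8x10) €18.40: everything else → 5.75% → €1.06
Office chair €441.61: furniture, buyer-exempt → 0% → €0.00
Fishing rod €62.83: athletic equipment → 9.75% → €6.13
Sleeping bag €177.86: athletic equipment → 9.75% → €17.34
Winter coat €325.29: clothing & footwear → 0% → €0.00
Area rug (5x8) €178.12: furniture, buyer-exempt → 0% → €0.00
Bottle of gin (750 mL) €20.37: alcohol, buyer-exempt → 0% → €0.00
Craft lager (4-pack) €12.11: alcohol, buyer-exempt → 0% → €0.00
Total tax = €1.06 + €6.13 + €17.34 = €24.53

€24.53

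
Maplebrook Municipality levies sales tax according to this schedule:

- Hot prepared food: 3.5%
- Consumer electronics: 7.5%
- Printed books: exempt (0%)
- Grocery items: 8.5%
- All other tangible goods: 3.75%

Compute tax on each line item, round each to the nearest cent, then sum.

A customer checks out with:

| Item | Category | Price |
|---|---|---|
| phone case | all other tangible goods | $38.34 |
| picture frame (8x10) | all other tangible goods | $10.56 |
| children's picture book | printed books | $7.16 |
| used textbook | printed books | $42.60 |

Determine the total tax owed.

$1.84

Phone case $38.34: all other tangible goods → 3.75% → $1.44
Picture frame (8x10) $10.56: all other tangible goods → 3.75% → $0.40
Children's picture book $7.16: printed books → 0% → $0.00
Used textbook $42.60: printed books → 0% → $0.00
Total tax = $1.44 + $0.40 = $1.84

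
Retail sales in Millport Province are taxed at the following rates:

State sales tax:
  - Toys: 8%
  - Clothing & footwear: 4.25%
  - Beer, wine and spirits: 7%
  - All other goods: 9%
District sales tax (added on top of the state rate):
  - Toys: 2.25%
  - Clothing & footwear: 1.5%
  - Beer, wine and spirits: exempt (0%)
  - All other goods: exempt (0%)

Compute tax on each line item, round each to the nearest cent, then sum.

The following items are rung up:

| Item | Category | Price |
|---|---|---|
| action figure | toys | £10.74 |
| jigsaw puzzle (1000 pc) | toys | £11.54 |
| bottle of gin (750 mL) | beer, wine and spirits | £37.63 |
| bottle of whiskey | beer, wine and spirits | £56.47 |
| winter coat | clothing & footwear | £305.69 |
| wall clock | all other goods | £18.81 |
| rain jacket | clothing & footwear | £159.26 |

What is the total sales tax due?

£37.29

Action figure £10.74: toys → 8% + 2.25% district = 10.25% → £1.10
Jigsaw puzzle (1000 pc) £11.54: toys → 8% + 2.25% district = 10.25% → £1.18
Bottle of gin (750 mL) £37.63: beer, wine and spirits → 7% + 0% district = 7% → £2.63
Bottle of whiskey £56.47: beer, wine and spirits → 7% + 0% district = 7% → £3.95
Winter coat £305.69: clothing & footwear → 4.25% + 1.5% district = 5.75% → £17.58
Wall clock £18.81: all other goods → 9% + 0% district = 9% → £1.69
Rain jacket £159.26: clothing & footwear → 4.25% + 1.5% district = 5.75% → £9.16
Total tax = £1.10 + £1.18 + £2.63 + £3.95 + £17.58 + £1.69 + £9.16 = £37.29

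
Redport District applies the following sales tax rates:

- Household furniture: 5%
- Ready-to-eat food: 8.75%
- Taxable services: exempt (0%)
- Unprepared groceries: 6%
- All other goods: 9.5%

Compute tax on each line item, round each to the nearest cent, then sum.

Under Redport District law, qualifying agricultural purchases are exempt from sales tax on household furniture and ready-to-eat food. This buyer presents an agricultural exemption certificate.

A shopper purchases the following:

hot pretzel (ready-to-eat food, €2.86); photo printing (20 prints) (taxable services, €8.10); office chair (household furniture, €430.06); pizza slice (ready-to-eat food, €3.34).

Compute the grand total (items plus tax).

Hot pretzel €2.86: ready-to-eat food, buyer-exempt → 0% → €0.00
Photo printing (20 prints) €8.10: taxable services → 0% → €0.00
Office chair €430.06: household furniture, buyer-exempt → 0% → €0.00
Pizza slice €3.34: ready-to-eat food, buyer-exempt → 0% → €0.00
Subtotal = €444.36; tax = €0.00; total due = €444.36

€444.36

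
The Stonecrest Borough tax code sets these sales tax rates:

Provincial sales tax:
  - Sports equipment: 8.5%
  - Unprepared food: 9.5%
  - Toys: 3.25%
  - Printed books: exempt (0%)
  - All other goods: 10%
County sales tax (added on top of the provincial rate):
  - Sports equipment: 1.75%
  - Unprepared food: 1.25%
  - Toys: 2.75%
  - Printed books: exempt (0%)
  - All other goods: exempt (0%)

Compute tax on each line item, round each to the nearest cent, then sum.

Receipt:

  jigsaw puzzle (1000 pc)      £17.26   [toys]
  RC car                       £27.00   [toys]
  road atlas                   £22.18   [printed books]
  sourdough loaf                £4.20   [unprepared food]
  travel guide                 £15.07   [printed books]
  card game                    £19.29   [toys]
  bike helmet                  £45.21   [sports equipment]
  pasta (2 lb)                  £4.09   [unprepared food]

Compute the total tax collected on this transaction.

£9.34

Jigsaw puzzle (1000 pc) £17.26: toys → 3.25% + 2.75% county = 6% → £1.04
RC car £27.00: toys → 3.25% + 2.75% county = 6% → £1.62
Road atlas £22.18: printed books → 0% + 0% county = 0% → £0.00
Sourdough loaf £4.20: unprepared food → 9.5% + 1.25% county = 10.75% → £0.45
Travel guide £15.07: printed books → 0% + 0% county = 0% → £0.00
Card game £19.29: toys → 3.25% + 2.75% county = 6% → £1.16
Bike helmet £45.21: sports equipment → 8.5% + 1.75% county = 10.25% → £4.63
Pasta (2 lb) £4.09: unprepared food → 9.5% + 1.25% county = 10.75% → £0.44
Total tax = £1.04 + £1.62 + £0.45 + £1.16 + £4.63 + £0.44 = £9.34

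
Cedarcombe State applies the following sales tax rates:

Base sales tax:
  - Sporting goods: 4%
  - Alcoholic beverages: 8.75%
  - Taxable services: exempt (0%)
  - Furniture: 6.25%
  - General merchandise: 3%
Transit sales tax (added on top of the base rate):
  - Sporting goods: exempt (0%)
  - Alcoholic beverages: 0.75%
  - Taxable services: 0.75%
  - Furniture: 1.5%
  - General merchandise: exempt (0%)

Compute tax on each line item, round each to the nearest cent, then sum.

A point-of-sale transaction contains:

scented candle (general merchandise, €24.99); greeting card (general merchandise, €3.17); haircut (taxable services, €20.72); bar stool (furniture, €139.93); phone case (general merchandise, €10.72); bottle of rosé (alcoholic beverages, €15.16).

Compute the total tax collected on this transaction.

€13.61

Scented candle €24.99: general merchandise → 3% + 0% transit = 3% → €0.75
Greeting card €3.17: general merchandise → 3% + 0% transit = 3% → €0.10
Haircut €20.72: taxable services → 0% + 0.75% transit = 0.75% → €0.16
Bar stool €139.93: furniture → 6.25% + 1.5% transit = 7.75% → €10.84
Phone case €10.72: general merchandise → 3% + 0% transit = 3% → €0.32
Bottle of rosé €15.16: alcoholic beverages → 8.75% + 0.75% transit = 9.5% → €1.44
Total tax = €0.75 + €0.10 + €0.16 + €10.84 + €0.32 + €1.44 = €13.61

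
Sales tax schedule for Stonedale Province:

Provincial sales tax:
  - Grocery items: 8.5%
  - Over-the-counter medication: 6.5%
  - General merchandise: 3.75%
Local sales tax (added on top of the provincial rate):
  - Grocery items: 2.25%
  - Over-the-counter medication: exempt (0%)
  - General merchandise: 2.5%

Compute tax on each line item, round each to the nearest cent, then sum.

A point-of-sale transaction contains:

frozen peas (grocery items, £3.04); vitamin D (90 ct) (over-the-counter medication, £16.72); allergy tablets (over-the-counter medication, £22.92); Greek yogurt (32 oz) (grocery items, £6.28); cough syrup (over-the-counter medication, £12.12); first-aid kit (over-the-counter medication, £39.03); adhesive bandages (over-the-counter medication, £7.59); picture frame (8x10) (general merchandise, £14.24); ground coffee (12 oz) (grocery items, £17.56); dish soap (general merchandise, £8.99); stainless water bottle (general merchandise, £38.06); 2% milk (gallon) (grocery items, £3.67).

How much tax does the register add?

£13.52

Frozen peas £3.04: grocery items → 8.5% + 2.25% local = 10.75% → £0.33
Vitamin D (90 ct) £16.72: over-the-counter medication → 6.5% + 0% local = 6.5% → £1.09
Allergy tablets £22.92: over-the-counter medication → 6.5% + 0% local = 6.5% → £1.49
Greek yogurt (32 oz) £6.28: grocery items → 8.5% + 2.25% local = 10.75% → £0.68
Cough syrup £12.12: over-the-counter medication → 6.5% + 0% local = 6.5% → £0.79
First-aid kit £39.03: over-the-counter medication → 6.5% + 0% local = 6.5% → £2.54
Adhesive bandages £7.59: over-the-counter medication → 6.5% + 0% local = 6.5% → £0.49
Picture frame (8x10) £14.24: general merchandise → 3.75% + 2.5% local = 6.25% → £0.89
Ground coffee (12 oz) £17.56: grocery items → 8.5% + 2.25% local = 10.75% → £1.89
Dish soap £8.99: general merchandise → 3.75% + 2.5% local = 6.25% → £0.56
Stainless water bottle £38.06: general merchandise → 3.75% + 2.5% local = 6.25% → £2.38
2% milk (gallon) £3.67: grocery items → 8.5% + 2.25% local = 10.75% → £0.39
Total tax = £0.33 + £1.09 + £1.49 + £0.68 + £0.79 + £2.54 + £0.49 + £0.89 + £1.89 + £0.56 + £2.38 + £0.39 = £13.52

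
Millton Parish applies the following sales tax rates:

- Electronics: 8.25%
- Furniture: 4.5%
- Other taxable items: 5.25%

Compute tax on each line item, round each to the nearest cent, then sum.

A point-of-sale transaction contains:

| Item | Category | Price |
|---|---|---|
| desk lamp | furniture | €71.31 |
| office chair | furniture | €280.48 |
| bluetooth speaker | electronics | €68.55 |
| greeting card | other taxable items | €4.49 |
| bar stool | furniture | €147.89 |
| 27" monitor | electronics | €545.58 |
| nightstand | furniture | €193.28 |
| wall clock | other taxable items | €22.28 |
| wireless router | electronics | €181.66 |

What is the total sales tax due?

€98.26

Desk lamp €71.31: furniture → 4.5% → €3.21
Office chair €280.48: furniture → 4.5% → €12.62
Bluetooth speaker €68.55: electronics → 8.25% → €5.66
Greeting card €4.49: other taxable items → 5.25% → €0.24
Bar stool €147.89: furniture → 4.5% → €6.66
27" monitor €545.58: electronics → 8.25% → €45.01
Nightstand €193.28: furniture → 4.5% → €8.70
Wall clock €22.28: other taxable items → 5.25% → €1.17
Wireless router €181.66: electronics → 8.25% → €14.99
Total tax = €3.21 + €12.62 + €5.66 + €0.24 + €6.66 + €45.01 + €8.70 + €1.17 + €14.99 = €98.26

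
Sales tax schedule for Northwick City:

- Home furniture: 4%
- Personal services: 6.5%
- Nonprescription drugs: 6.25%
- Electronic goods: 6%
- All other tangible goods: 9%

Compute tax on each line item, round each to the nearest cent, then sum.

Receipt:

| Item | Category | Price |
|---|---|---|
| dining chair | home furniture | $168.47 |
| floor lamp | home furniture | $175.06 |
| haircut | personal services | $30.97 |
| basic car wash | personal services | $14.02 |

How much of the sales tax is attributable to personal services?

$2.92

Haircut $30.97: personal services → 6.5% → $2.01
Basic car wash $14.02: personal services → 6.5% → $0.91
Tax on personal services = $2.01 + $0.91 = $2.92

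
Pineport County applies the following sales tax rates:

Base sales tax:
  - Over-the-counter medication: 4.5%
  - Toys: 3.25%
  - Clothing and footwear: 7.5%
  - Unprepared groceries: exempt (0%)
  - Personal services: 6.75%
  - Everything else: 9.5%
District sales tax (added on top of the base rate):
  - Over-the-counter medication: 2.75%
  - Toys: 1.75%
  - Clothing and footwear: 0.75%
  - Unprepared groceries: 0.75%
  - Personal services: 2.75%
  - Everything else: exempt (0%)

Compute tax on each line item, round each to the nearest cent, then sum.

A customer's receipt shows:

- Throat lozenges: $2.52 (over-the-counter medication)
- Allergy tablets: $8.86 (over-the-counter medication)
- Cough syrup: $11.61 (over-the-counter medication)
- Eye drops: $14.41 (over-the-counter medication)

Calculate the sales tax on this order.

Throat lozenges $2.52: over-the-counter medication → 4.5% + 2.75% district = 7.25% → $0.18
Allergy tablets $8.86: over-the-counter medication → 4.5% + 2.75% district = 7.25% → $0.64
Cough syrup $11.61: over-the-counter medication → 4.5% + 2.75% district = 7.25% → $0.84
Eye drops $14.41: over-the-counter medication → 4.5% + 2.75% district = 7.25% → $1.04
Total tax = $0.18 + $0.64 + $0.84 + $1.04 = $2.70

$2.70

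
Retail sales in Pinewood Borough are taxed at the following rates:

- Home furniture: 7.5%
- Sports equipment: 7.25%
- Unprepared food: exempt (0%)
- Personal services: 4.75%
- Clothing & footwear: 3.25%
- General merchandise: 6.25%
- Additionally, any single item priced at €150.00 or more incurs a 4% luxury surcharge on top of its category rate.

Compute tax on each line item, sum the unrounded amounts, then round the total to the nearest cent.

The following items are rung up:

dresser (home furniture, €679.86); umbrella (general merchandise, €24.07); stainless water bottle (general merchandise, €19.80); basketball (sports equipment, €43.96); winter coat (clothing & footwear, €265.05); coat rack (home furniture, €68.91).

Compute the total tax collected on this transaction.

Dresser €679.86: home furniture → 7.5% + 4% surcharge = 11.5% → €78.1839
Umbrella €24.07: general merchandise → 6.25% → €1.504375
Stainless water bottle €19.80: general merchandise → 6.25% → €1.2375
Basketball €43.96: sports equipment → 7.25% → €3.1871
Winter coat €265.05: clothing & footwear → 3.25% + 4% surcharge = 7.25% → €19.216125
Coat rack €68.91: home furniture → 7.5% → €5.16825
Unrounded tax sum = €108.49725 → €108.50

€108.50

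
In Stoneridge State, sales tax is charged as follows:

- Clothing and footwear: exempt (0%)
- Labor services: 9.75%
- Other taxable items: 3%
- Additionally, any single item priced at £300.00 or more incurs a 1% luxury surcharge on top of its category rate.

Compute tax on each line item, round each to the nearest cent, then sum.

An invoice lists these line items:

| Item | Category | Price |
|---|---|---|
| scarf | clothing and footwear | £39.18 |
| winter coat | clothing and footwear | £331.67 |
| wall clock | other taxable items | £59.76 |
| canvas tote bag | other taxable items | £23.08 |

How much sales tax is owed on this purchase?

Scarf £39.18: clothing and footwear → 0% → £0.00
Winter coat £331.67: clothing and footwear → 0% + 1% surcharge = 1% → £3.32
Wall clock £59.76: other taxable items → 3% → £1.79
Canvas tote bag £23.08: other taxable items → 3% → £0.69
Total tax = £3.32 + £1.79 + £0.69 = £5.80

£5.80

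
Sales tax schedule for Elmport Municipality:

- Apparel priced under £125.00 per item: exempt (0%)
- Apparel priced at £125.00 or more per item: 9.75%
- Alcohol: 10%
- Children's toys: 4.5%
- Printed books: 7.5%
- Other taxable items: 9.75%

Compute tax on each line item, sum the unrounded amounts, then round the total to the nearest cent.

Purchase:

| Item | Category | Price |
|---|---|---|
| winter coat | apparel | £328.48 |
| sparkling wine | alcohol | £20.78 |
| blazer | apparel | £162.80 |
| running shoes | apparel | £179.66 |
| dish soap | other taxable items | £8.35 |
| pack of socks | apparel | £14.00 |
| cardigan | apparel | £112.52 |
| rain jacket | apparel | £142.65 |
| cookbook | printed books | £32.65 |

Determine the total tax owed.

Winter coat £328.48: apparel, £125.00 or more → 9.75% → £32.0268
Sparkling wine £20.78: alcohol → 10% → £2.078
Blazer £162.80: apparel, £125.00 or more → 9.75% → £15.873
Running shoes £179.66: apparel, £125.00 or more → 9.75% → £17.51685
Dish soap £8.35: other taxable items → 9.75% → £0.814125
Pack of socks £14.00: apparel, under £125.00 → 0% → £0.00
Cardigan £112.52: apparel, under £125.00 → 0% → £0.00
Rain jacket £142.65: apparel, £125.00 or more → 9.75% → £13.908375
Cookbook £32.65: printed books → 7.5% → £2.44875
Unrounded tax sum = £84.6659 → £84.67

£84.67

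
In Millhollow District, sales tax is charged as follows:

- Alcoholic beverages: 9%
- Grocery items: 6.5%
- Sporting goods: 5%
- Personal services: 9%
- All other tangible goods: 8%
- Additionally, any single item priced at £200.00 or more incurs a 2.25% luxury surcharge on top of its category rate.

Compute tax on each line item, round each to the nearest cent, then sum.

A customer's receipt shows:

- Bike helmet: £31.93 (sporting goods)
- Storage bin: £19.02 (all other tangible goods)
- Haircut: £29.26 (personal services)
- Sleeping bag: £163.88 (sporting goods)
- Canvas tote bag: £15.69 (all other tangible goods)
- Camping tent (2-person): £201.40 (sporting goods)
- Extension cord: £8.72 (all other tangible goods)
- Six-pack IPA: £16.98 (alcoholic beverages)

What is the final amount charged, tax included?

Bike helmet £31.93: sporting goods → 5% → £1.60
Storage bin £19.02: all other tangible goods → 8% → £1.52
Haircut £29.26: personal services → 9% → £2.63
Sleeping bag £163.88: sporting goods → 5% → £8.19
Canvas tote bag £15.69: all other tangible goods → 8% → £1.26
Camping tent (2-person) £201.40: sporting goods → 5% + 2.25% surcharge = 7.25% → £14.60
Extension cord £8.72: all other tangible goods → 8% → £0.70
Six-pack IPA £16.98: alcoholic beverages → 9% → £1.53
Subtotal = £486.88; tax = £32.03; total due = £518.91

£518.91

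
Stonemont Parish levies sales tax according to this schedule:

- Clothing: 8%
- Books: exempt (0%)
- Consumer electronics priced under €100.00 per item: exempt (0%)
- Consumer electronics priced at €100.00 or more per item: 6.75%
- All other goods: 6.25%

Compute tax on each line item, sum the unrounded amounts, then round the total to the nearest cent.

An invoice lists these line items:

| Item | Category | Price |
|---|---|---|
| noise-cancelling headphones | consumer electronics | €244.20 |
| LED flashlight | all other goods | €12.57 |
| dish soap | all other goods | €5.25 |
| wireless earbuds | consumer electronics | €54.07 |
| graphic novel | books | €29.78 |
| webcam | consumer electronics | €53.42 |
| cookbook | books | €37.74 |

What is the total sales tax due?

€17.60

Noise-cancelling headphones €244.20: consumer electronics, €100.00 or more → 6.75% → €16.4835
LED flashlight €12.57: all other goods → 6.25% → €0.785625
Dish soap €5.25: all other goods → 6.25% → €0.328125
Wireless earbuds €54.07: consumer electronics, under €100.00 → 0% → €0.00
Graphic novel €29.78: books → 0% → €0.00
Webcam €53.42: consumer electronics, under €100.00 → 0% → €0.00
Cookbook €37.74: books → 0% → €0.00
Unrounded tax sum = €17.59725 → €17.60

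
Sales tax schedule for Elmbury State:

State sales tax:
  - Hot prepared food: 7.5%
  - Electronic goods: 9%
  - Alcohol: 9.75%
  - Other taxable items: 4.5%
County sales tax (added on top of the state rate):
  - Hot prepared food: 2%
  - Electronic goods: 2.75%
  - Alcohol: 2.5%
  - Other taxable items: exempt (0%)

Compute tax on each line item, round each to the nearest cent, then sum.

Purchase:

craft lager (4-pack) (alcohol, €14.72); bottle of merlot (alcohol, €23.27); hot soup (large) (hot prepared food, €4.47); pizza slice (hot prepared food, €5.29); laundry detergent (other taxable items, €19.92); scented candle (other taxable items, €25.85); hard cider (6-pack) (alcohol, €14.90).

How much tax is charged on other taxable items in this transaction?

Laundry detergent €19.92: other taxable items → 4.5% + 0% county = 4.5% → €0.90
Scented candle €25.85: other taxable items → 4.5% + 0% county = 4.5% → €1.16
Tax on other taxable items = €0.90 + €1.16 = €2.06

€2.06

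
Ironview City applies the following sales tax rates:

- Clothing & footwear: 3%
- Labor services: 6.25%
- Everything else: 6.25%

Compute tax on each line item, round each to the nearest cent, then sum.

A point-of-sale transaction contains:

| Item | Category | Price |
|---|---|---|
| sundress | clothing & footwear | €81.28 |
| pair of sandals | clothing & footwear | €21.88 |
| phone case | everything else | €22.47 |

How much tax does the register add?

Sundress €81.28: clothing & footwear → 3% → €2.44
Pair of sandals €21.88: clothing & footwear → 3% → €0.66
Phone case €22.47: everything else → 6.25% → €1.40
Total tax = €2.44 + €0.66 + €1.40 = €4.50

€4.50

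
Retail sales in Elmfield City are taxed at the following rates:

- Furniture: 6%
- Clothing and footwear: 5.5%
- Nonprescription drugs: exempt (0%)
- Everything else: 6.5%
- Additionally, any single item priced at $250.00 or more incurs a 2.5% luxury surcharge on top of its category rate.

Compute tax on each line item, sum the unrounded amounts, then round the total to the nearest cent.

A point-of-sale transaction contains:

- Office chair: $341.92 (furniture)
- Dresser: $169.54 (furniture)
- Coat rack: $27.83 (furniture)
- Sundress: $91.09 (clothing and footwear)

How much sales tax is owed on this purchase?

$45.92

Office chair $341.92: furniture → 6% + 2.5% surcharge = 8.5% → $29.0632
Dresser $169.54: furniture → 6% → $10.1724
Coat rack $27.83: furniture → 6% → $1.6698
Sundress $91.09: clothing and footwear → 5.5% → $5.00995
Unrounded tax sum = $45.91535 → $45.92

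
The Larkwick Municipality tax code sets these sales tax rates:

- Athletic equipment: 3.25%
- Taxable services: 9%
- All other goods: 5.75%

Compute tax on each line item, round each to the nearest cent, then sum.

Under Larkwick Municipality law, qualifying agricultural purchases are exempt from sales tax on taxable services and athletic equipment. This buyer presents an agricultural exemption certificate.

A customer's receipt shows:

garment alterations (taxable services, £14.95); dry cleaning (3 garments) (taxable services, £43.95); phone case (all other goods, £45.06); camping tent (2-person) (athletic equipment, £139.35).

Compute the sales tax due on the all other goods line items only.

Phone case £45.06: all other goods → 5.75% → £2.59
Tax on all other goods = £2.59

£2.59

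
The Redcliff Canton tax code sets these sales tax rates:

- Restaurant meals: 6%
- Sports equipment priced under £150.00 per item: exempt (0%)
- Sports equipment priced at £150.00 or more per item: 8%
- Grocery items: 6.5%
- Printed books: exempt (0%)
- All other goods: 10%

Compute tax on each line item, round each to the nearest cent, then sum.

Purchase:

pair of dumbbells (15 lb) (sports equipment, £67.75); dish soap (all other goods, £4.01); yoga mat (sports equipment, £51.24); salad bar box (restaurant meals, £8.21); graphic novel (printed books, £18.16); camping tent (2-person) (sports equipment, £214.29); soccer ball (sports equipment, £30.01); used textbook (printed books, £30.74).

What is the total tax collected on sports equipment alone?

Pair of dumbbells (15 lb) £67.75: sports equipment, under £150.00 → 0% → £0.00
Yoga mat £51.24: sports equipment, under £150.00 → 0% → £0.00
Camping tent (2-person) £214.29: sports equipment, £150.00 or more → 8% → £17.14
Soccer ball £30.01: sports equipment, under £150.00 → 0% → £0.00
Tax on sports equipment = £0.00 + £0.00 + £17.14 + £0.00 = £17.14

£17.14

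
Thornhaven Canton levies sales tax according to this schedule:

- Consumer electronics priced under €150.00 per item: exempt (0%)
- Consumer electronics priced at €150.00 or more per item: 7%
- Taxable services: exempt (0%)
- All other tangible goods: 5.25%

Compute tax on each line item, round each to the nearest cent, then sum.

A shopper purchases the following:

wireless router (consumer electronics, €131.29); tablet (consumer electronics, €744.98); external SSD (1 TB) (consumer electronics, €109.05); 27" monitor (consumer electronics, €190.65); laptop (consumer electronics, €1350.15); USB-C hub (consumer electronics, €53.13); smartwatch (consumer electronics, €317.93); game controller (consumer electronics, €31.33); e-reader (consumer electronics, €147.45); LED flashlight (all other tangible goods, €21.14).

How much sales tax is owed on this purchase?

€183.38

Wireless router €131.29: consumer electronics, under €150.00 → 0% → €0.00
Tablet €744.98: consumer electronics, €150.00 or more → 7% → €52.15
External SSD (1 TB) €109.05: consumer electronics, under €150.00 → 0% → €0.00
27" monitor €190.65: consumer electronics, €150.00 or more → 7% → €13.35
Laptop €1350.15: consumer electronics, €150.00 or more → 7% → €94.51
USB-C hub €53.13: consumer electronics, under €150.00 → 0% → €0.00
Smartwatch €317.93: consumer electronics, €150.00 or more → 7% → €22.26
Game controller €31.33: consumer electronics, under €150.00 → 0% → €0.00
E-reader €147.45: consumer electronics, under €150.00 → 0% → €0.00
LED flashlight €21.14: all other tangible goods → 5.25% → €1.11
Total tax = €52.15 + €13.35 + €94.51 + €22.26 + €1.11 = €183.38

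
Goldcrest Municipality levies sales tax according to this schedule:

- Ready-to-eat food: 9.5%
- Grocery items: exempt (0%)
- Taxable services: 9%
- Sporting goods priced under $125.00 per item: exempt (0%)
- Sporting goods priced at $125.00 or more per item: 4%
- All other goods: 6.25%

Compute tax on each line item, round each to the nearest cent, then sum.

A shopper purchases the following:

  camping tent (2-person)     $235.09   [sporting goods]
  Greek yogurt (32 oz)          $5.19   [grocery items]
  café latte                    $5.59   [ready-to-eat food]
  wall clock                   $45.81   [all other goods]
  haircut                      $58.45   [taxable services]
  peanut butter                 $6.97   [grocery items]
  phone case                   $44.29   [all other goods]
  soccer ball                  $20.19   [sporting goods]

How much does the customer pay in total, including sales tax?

Camping tent (2-person) $235.09: sporting goods, $125.00 or more → 4% → $9.40
Greek yogurt (32 oz) $5.19: grocery items → 0% → $0.00
Café latte $5.59: ready-to-eat food → 9.5% → $0.53
Wall clock $45.81: all other goods → 6.25% → $2.86
Haircut $58.45: taxable services → 9% → $5.26
Peanut butter $6.97: grocery items → 0% → $0.00
Phone case $44.29: all other goods → 6.25% → $2.77
Soccer ball $20.19: sporting goods, under $125.00 → 0% → $0.00
Subtotal = $421.58; tax = $20.82; total due = $442.40

$442.40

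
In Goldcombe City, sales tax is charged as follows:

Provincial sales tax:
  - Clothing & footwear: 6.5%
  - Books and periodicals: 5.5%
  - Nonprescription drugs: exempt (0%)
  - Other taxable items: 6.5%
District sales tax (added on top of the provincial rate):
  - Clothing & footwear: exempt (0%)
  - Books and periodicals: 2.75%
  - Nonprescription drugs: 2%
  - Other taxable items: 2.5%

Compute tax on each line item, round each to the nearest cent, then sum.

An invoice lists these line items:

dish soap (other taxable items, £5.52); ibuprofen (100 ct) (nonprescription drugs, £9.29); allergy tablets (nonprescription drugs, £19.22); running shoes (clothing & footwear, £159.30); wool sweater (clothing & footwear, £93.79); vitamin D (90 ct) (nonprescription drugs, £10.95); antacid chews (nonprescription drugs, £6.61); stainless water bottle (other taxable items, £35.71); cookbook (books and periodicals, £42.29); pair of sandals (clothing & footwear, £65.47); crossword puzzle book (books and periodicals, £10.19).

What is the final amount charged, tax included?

£488.01

Dish soap £5.52: other taxable items → 6.5% + 2.5% district = 9% → £0.50
Ibuprofen (100 ct) £9.29: nonprescription drugs → 0% + 2% district = 2% → £0.19
Allergy tablets £19.22: nonprescription drugs → 0% + 2% district = 2% → £0.38
Running shoes £159.30: clothing & footwear → 6.5% + 0% district = 6.5% → £10.35
Wool sweater £93.79: clothing & footwear → 6.5% + 0% district = 6.5% → £6.10
Vitamin D (90 ct) £10.95: nonprescription drugs → 0% + 2% district = 2% → £0.22
Antacid chews £6.61: nonprescription drugs → 0% + 2% district = 2% → £0.13
Stainless water bottle £35.71: other taxable items → 6.5% + 2.5% district = 9% → £3.21
Cookbook £42.29: books and periodicals → 5.5% + 2.75% district = 8.25% → £3.49
Pair of sandals £65.47: clothing & footwear → 6.5% + 0% district = 6.5% → £4.26
Crossword puzzle book £10.19: books and periodicals → 5.5% + 2.75% district = 8.25% → £0.84
Subtotal = £458.34; tax = £29.67; total due = £488.01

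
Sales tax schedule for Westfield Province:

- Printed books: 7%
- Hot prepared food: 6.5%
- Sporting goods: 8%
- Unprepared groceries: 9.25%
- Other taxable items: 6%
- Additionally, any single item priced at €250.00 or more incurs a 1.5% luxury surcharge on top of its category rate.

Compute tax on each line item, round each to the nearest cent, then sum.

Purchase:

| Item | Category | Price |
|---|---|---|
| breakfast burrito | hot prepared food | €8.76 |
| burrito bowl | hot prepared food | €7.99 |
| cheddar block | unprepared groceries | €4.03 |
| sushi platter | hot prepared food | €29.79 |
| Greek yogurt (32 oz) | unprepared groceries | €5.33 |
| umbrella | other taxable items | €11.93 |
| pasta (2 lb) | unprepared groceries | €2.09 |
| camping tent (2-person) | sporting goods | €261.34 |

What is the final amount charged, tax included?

Breakfast burrito €8.76: hot prepared food → 6.5% → €0.57
Burrito bowl €7.99: hot prepared food → 6.5% → €0.52
Cheddar block €4.03: unprepared groceries → 9.25% → €0.37
Sushi platter €29.79: hot prepared food → 6.5% → €1.94
Greek yogurt (32 oz) €5.33: unprepared groceries → 9.25% → €0.49
Umbrella €11.93: other taxable items → 6% → €0.72
Pasta (2 lb) €2.09: unprepared groceries → 9.25% → €0.19
Camping tent (2-person) €261.34: sporting goods → 8% + 1.5% surcharge = 9.5% → €24.83
Subtotal = €331.26; tax = €29.63; total due = €360.89

€360.89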